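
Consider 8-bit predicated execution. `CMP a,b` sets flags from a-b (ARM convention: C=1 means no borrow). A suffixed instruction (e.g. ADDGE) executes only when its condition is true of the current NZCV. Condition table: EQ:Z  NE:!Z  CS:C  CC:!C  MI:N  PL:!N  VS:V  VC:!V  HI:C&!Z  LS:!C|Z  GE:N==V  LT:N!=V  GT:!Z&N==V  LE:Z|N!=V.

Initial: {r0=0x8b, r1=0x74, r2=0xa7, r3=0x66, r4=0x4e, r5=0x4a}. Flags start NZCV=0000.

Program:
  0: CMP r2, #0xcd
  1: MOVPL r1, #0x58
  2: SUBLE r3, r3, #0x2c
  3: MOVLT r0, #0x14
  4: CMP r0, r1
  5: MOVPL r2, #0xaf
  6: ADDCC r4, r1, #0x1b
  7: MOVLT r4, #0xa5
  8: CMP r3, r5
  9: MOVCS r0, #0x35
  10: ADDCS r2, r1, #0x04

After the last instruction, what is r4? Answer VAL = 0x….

0: ✓ CMP  NZCV=1000
1: · MOVPL
2: ✓ SUBLE  r3←0x3a
3: ✓ MOVLT  r0←0x14
4: ✓ CMP  NZCV=1000
5: · MOVPL
6: ✓ ADDCC  r4←0x8f
7: ✓ MOVLT  r4←0xa5
8: ✓ CMP  NZCV=1000
9: · MOVCS
10: · ADDCS

VAL = 0xa5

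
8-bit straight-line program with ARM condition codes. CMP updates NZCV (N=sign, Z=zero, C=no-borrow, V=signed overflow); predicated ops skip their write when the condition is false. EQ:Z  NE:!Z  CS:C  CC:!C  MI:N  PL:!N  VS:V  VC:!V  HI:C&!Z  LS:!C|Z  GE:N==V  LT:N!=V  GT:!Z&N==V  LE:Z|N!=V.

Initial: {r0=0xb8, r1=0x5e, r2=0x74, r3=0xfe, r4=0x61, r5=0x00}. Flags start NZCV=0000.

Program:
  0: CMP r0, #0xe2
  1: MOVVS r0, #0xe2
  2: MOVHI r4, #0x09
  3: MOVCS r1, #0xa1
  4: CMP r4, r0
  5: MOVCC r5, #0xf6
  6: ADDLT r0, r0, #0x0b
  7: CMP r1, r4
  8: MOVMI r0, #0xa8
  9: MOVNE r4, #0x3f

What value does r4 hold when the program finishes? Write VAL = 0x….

0: ✓ CMP  NZCV=1000
1: · MOVVS
2: · MOVHI
3: · MOVCS
4: ✓ CMP  NZCV=1001
5: ✓ MOVCC  r5←0xf6
6: · ADDLT
7: ✓ CMP  NZCV=1000
8: ✓ MOVMI  r0←0xa8
9: ✓ MOVNE  r4←0x3f

VAL = 0x3f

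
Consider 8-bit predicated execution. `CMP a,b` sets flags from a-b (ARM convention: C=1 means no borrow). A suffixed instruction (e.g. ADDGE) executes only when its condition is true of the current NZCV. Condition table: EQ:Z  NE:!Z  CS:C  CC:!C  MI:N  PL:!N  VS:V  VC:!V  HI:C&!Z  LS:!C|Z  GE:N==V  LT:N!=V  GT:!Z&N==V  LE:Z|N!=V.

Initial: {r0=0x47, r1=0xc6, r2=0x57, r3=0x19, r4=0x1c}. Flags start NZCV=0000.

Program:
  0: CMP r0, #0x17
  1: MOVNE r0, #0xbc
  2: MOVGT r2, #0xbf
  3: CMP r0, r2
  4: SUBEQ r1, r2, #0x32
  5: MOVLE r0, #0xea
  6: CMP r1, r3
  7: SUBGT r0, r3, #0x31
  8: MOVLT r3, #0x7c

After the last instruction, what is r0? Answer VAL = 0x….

0: ✓ CMP  NZCV=0010
1: ✓ MOVNE  r0←0xbc
2: ✓ MOVGT  r2←0xbf
3: ✓ CMP  NZCV=1000
4: · SUBEQ
5: ✓ MOVLE  r0←0xea
6: ✓ CMP  NZCV=1010
7: · SUBGT
8: ✓ MOVLT  r3←0x7c

VAL = 0xea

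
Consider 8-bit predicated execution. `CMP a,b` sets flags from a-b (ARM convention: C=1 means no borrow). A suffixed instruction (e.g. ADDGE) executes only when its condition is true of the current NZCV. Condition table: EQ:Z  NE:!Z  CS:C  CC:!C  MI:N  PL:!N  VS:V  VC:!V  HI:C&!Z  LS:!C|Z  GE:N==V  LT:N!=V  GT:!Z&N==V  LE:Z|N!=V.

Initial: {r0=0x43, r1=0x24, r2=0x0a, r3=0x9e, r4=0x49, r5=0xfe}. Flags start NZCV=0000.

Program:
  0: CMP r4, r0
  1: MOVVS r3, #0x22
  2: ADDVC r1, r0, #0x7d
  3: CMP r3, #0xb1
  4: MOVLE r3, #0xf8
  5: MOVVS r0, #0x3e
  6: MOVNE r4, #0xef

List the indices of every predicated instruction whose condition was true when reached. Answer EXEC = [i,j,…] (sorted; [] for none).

EXEC = [2,4,6]

0: ✓ CMP  NZCV=0010
1: · MOVVS
2: ✓ ADDVC  r1←0xc0
3: ✓ CMP  NZCV=1000
4: ✓ MOVLE  r3←0xf8
5: · MOVVS
6: ✓ MOVNE  r4←0xef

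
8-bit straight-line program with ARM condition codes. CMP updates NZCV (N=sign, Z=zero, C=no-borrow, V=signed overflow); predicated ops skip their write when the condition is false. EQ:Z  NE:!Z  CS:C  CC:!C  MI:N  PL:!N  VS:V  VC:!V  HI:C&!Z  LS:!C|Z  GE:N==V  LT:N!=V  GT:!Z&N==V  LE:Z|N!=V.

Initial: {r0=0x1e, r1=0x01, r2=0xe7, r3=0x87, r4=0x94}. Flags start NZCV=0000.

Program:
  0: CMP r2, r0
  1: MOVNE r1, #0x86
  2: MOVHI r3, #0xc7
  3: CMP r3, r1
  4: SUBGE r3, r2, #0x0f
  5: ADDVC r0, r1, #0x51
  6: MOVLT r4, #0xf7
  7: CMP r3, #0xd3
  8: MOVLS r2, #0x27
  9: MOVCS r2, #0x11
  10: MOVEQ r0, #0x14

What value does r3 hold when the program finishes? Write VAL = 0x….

[0] flags=1010 → (cmp)
[1] flags=1010 NE?T → r1=0x86
[2] flags=1010 HI?T → r3=0xc7
[3] flags=0010 → (cmp)
[4] flags=0010 GE?T → r3=0xd8
[5] flags=0010 VC?T → r0=0xd7
[6] flags=0010 LT?F → skip
[7] flags=0010 → (cmp)
[8] flags=0010 LS?F → skip
[9] flags=0010 CS?T → r2=0x11
[10] flags=0010 EQ?F → skip

VAL = 0xd8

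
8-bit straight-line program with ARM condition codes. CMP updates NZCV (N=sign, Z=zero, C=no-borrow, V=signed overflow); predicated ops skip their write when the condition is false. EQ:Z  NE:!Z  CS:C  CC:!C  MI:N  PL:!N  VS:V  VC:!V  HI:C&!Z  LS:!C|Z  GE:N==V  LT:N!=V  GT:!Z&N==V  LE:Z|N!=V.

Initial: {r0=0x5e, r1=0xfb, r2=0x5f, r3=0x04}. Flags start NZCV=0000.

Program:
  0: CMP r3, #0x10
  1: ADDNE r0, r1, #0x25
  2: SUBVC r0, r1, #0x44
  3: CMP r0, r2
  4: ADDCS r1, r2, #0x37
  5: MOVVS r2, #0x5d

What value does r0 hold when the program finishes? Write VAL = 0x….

[0] flags=1000 → (cmp)
[1] flags=1000 NE?T → r0=0x20
[2] flags=1000 VC?T → r0=0xb7
[3] flags=0011 → (cmp)
[4] flags=0011 CS?T → r1=0x96
[5] flags=0011 VS?T → r2=0x5d

VAL = 0xb7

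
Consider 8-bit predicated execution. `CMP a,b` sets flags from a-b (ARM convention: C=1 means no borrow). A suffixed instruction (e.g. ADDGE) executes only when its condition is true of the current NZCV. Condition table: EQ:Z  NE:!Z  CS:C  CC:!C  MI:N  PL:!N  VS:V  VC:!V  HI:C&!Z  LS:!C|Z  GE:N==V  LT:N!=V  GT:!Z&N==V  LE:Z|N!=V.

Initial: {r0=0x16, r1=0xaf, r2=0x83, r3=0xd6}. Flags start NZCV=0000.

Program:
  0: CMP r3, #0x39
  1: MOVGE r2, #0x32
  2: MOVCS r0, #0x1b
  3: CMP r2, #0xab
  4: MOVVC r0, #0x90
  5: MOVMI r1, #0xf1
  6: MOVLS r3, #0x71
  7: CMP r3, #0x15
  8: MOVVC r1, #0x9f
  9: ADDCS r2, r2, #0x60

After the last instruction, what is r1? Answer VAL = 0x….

VAL = 0x9f

0: ✓ CMP  NZCV=1010
1: · MOVGE
2: ✓ MOVCS  r0←0x1b
3: ✓ CMP  NZCV=1000
4: ✓ MOVVC  r0←0x90
5: ✓ MOVMI  r1←0xf1
6: ✓ MOVLS  r3←0x71
7: ✓ CMP  NZCV=0010
8: ✓ MOVVC  r1←0x9f
9: ✓ ADDCS  r2←0xe3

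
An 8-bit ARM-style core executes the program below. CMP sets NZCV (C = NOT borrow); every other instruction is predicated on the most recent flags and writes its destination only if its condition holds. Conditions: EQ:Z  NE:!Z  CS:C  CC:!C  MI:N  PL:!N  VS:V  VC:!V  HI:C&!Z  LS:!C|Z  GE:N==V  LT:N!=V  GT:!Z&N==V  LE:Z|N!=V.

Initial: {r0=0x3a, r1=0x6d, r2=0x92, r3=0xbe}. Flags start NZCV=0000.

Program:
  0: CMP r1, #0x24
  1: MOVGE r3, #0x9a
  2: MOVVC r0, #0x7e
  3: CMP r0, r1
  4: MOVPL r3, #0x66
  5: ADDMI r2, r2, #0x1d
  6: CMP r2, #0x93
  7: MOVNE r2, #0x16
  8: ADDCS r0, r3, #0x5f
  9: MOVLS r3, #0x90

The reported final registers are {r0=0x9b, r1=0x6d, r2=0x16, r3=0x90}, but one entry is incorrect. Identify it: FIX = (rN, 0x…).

FIX = (r0, 0x7e)

0: ✓ CMP  NZCV=0010
1: ✓ MOVGE  r3←0x9a
2: ✓ MOVVC  r0←0x7e
3: ✓ CMP  NZCV=0010
4: ✓ MOVPL  r3←0x66
5: · ADDMI
6: ✓ CMP  NZCV=1000
7: ✓ MOVNE  r2←0x16
8: · ADDCS
9: ✓ MOVLS  r3←0x90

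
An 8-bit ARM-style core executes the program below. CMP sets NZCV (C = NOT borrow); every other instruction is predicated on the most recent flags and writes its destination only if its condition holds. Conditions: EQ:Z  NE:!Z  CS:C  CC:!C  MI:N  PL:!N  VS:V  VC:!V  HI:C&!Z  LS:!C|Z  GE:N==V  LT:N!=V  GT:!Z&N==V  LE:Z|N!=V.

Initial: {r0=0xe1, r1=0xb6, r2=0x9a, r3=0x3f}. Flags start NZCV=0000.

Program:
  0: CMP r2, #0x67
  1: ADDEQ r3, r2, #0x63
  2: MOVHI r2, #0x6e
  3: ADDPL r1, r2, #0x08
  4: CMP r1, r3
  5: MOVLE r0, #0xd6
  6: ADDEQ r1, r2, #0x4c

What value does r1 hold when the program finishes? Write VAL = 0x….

VAL = 0x76

[0] flags=0011 → (cmp)
[1] flags=0011 EQ?F → skip
[2] flags=0011 HI?T → r2=0x6e
[3] flags=0011 PL?T → r1=0x76
[4] flags=0010 → (cmp)
[5] flags=0010 LE?F → skip
[6] flags=0010 EQ?F → skip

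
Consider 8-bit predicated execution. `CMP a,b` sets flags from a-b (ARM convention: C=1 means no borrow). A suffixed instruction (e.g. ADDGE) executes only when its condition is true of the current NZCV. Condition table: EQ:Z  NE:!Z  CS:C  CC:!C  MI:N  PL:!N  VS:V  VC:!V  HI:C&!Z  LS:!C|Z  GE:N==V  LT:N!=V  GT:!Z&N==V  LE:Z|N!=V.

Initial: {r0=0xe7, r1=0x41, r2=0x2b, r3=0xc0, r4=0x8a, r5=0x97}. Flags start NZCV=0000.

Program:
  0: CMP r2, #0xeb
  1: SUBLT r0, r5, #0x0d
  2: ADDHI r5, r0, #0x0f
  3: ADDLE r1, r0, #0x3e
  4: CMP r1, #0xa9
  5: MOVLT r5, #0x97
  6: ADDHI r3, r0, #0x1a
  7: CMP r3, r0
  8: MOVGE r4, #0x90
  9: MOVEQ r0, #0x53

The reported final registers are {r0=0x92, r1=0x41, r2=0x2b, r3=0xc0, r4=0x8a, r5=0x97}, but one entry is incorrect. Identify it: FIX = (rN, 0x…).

0: ✓ CMP  NZCV=0000
1: · SUBLT
2: · ADDHI
3: · ADDLE
4: ✓ CMP  NZCV=1001
5: · MOVLT
6: · ADDHI
7: ✓ CMP  NZCV=1000
8: · MOVGE
9: · MOVEQ

FIX = (r0, 0xe7)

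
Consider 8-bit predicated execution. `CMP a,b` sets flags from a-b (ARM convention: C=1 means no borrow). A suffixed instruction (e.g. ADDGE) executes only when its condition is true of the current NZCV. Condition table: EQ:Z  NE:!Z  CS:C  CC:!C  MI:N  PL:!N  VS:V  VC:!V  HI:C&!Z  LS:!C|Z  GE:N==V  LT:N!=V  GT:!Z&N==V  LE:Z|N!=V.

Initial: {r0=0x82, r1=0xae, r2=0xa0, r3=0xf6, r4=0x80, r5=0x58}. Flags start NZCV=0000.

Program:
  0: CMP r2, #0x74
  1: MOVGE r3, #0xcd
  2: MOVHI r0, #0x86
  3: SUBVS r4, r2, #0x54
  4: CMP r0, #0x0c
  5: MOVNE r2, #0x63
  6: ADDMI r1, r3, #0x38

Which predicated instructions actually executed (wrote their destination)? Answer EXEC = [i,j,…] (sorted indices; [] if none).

EXEC = [2,3,5]

[0] flags=0011 → (cmp)
[1] flags=0011 GE?F → skip
[2] flags=0011 HI?T → r0=0x86
[3] flags=0011 VS?T → r4=0x4c
[4] flags=0011 → (cmp)
[5] flags=0011 NE?T → r2=0x63
[6] flags=0011 MI?F → skip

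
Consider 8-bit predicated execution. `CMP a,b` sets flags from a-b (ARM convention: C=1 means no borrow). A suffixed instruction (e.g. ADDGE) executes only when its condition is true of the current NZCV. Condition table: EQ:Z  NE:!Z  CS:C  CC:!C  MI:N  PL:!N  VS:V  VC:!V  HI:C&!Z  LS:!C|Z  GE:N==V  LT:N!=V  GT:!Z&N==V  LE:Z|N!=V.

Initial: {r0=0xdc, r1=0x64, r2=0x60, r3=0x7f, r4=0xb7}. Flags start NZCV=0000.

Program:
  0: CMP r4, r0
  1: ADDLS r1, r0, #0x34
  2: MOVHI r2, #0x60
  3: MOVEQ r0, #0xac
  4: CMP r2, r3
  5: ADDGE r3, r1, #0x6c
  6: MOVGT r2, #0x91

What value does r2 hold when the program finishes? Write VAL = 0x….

[0] flags=1000 → (cmp)
[1] flags=1000 LS?T → r1=0x10
[2] flags=1000 HI?F → skip
[3] flags=1000 EQ?F → skip
[4] flags=1000 → (cmp)
[5] flags=1000 GE?F → skip
[6] flags=1000 GT?F → skip

VAL = 0x60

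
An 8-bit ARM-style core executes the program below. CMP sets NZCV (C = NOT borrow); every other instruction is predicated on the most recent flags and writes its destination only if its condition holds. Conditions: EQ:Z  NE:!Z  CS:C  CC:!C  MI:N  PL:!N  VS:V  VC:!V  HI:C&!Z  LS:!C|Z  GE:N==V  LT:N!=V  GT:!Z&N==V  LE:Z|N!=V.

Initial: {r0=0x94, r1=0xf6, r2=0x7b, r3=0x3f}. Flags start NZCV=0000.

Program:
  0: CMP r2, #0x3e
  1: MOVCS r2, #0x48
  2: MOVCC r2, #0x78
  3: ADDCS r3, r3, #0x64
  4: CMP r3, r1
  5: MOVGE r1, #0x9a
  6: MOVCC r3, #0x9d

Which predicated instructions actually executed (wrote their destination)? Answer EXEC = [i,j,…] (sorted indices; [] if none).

0: ✓ CMP  NZCV=0010
1: ✓ MOVCS  r2←0x48
2: · MOVCC
3: ✓ ADDCS  r3←0xa3
4: ✓ CMP  NZCV=1000
5: · MOVGE
6: ✓ MOVCC  r3←0x9d

EXEC = [1,3,6]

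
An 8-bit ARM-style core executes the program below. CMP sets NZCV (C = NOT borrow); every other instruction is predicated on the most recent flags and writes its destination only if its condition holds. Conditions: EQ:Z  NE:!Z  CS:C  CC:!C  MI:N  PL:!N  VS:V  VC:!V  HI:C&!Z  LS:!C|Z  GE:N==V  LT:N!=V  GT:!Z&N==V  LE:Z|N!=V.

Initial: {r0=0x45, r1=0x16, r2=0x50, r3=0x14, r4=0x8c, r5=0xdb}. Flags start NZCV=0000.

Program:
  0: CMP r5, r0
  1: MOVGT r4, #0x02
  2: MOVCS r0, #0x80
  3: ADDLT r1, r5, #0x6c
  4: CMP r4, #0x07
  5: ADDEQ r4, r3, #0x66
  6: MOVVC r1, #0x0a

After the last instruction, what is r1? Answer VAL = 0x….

VAL = 0x0a

0: ✓ CMP  NZCV=1010
1: · MOVGT
2: ✓ MOVCS  r0←0x80
3: ✓ ADDLT  r1←0x47
4: ✓ CMP  NZCV=1010
5: · ADDEQ
6: ✓ MOVVC  r1←0x0a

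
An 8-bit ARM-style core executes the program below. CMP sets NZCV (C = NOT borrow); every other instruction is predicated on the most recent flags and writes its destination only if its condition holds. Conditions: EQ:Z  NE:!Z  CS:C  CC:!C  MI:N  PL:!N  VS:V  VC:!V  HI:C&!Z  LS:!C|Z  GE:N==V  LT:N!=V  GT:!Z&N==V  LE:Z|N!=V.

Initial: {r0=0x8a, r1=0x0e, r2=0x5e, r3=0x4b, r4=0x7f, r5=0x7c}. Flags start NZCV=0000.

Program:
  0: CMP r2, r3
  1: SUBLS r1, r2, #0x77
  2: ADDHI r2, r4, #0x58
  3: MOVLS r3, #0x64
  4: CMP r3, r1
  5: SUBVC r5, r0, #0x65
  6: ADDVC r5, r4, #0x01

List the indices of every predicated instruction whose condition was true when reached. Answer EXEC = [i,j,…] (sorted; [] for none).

[0] flags=0010 → (cmp)
[1] flags=0010 LS?F → skip
[2] flags=0010 HI?T → r2=0xd7
[3] flags=0010 LS?F → skip
[4] flags=0010 → (cmp)
[5] flags=0010 VC?T → r5=0x25
[6] flags=0010 VC?T → r5=0x80

EXEC = [2,5,6]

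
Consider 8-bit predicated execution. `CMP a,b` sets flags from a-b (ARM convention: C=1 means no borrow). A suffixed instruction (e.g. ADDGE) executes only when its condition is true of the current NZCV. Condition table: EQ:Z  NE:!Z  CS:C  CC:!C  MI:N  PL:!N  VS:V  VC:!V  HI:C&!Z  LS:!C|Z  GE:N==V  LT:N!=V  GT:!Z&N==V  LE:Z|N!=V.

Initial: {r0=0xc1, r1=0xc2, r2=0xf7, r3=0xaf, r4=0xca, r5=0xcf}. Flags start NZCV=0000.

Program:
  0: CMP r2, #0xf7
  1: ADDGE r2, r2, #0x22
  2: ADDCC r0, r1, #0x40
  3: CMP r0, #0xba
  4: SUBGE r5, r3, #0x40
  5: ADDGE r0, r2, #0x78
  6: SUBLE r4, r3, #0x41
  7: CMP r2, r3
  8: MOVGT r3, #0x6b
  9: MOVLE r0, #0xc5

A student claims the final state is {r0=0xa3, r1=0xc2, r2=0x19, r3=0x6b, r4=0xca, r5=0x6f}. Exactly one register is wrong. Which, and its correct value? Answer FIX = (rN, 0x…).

[0] flags=0110 → (cmp)
[1] flags=0110 GE?T → r2=0x19
[2] flags=0110 CC?F → skip
[3] flags=0010 → (cmp)
[4] flags=0010 GE?T → r5=0x6f
[5] flags=0010 GE?T → r0=0x91
[6] flags=0010 LE?F → skip
[7] flags=0000 → (cmp)
[8] flags=0000 GT?T → r3=0x6b
[9] flags=0000 LE?F → skip

FIX = (r0, 0x91)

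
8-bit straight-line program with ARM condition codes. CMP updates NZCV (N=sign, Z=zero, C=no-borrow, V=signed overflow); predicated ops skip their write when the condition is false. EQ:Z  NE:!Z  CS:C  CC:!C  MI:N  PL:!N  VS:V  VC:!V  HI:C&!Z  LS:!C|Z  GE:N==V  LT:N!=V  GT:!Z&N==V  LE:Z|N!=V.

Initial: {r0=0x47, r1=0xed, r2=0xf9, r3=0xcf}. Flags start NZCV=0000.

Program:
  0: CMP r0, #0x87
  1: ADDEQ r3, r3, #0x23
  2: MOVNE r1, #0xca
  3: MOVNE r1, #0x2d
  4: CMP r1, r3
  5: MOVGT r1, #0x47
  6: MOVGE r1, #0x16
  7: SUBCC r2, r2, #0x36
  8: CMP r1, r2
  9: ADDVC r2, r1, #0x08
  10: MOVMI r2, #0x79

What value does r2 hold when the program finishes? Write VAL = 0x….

VAL = 0x1e

[0] flags=1001 → (cmp)
[1] flags=1001 EQ?F → skip
[2] flags=1001 NE?T → r1=0xca
[3] flags=1001 NE?T → r1=0x2d
[4] flags=0000 → (cmp)
[5] flags=0000 GT?T → r1=0x47
[6] flags=0000 GE?T → r1=0x16
[7] flags=0000 CC?T → r2=0xc3
[8] flags=0000 → (cmp)
[9] flags=0000 VC?T → r2=0x1e
[10] flags=0000 MI?F → skip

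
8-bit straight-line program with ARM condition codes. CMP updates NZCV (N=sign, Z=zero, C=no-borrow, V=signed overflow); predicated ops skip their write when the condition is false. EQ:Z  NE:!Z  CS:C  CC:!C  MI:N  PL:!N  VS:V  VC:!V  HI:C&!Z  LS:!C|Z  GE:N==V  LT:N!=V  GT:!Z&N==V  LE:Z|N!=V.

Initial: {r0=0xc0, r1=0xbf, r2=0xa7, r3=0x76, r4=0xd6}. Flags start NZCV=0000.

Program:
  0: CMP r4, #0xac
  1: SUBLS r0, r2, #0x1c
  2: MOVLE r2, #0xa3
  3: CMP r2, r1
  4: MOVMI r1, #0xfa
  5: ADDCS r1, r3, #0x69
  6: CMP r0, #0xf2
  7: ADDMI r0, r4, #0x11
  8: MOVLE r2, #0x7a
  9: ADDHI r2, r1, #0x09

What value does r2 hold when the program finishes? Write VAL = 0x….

VAL = 0x7a

[0] flags=0010 → (cmp)
[1] flags=0010 LS?F → skip
[2] flags=0010 LE?F → skip
[3] flags=1000 → (cmp)
[4] flags=1000 MI?T → r1=0xfa
[5] flags=1000 CS?F → skip
[6] flags=1000 → (cmp)
[7] flags=1000 MI?T → r0=0xe7
[8] flags=1000 LE?T → r2=0x7a
[9] flags=1000 HI?F → skip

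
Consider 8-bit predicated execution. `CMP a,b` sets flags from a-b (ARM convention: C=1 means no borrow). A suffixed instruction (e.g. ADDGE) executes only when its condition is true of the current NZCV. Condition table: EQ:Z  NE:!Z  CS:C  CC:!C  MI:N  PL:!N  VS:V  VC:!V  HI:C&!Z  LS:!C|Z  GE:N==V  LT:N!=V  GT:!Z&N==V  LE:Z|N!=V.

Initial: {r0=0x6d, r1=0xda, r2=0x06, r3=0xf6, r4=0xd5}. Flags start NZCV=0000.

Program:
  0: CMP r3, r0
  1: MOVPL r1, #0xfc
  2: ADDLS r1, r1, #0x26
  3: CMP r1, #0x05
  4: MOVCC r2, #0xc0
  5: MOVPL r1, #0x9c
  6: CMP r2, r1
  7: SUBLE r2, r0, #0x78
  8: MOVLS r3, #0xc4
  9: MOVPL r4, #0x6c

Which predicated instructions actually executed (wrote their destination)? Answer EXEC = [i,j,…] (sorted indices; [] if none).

EXEC = [8,9]

[0] flags=1010 → (cmp)
[1] flags=1010 PL?F → skip
[2] flags=1010 LS?F → skip
[3] flags=1010 → (cmp)
[4] flags=1010 CC?F → skip
[5] flags=1010 PL?F → skip
[6] flags=0000 → (cmp)
[7] flags=0000 LE?F → skip
[8] flags=0000 LS?T → r3=0xc4
[9] flags=0000 PL?T → r4=0x6c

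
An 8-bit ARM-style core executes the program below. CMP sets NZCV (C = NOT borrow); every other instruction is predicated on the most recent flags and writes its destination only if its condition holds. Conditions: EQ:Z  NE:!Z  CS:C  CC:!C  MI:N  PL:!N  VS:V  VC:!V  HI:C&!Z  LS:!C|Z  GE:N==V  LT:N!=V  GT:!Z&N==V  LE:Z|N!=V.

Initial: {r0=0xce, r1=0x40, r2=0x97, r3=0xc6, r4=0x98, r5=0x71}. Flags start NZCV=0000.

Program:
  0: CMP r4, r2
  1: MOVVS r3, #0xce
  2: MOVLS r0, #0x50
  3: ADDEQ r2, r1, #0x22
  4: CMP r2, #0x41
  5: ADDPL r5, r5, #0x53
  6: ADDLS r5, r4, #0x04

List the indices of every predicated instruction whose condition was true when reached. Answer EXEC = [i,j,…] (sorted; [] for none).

EXEC = [5]

[0] flags=0010 → (cmp)
[1] flags=0010 VS?F → skip
[2] flags=0010 LS?F → skip
[3] flags=0010 EQ?F → skip
[4] flags=0011 → (cmp)
[5] flags=0011 PL?T → r5=0xc4
[6] flags=0011 LS?F → skip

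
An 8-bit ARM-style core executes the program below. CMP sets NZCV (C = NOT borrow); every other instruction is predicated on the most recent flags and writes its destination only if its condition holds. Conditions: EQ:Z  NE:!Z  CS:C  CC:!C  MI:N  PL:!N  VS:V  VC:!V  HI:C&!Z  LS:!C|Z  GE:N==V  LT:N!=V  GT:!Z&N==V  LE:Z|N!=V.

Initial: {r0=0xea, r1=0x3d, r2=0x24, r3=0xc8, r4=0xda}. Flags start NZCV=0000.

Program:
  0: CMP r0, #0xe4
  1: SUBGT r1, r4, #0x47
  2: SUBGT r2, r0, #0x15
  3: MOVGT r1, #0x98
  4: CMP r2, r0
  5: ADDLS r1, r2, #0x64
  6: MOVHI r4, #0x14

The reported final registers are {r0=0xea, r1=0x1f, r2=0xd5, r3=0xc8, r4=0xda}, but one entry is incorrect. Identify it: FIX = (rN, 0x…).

[0] flags=0010 → (cmp)
[1] flags=0010 GT?T → r1=0x93
[2] flags=0010 GT?T → r2=0xd5
[3] flags=0010 GT?T → r1=0x98
[4] flags=1000 → (cmp)
[5] flags=1000 LS?T → r1=0x39
[6] flags=1000 HI?F → skip

FIX = (r1, 0x39)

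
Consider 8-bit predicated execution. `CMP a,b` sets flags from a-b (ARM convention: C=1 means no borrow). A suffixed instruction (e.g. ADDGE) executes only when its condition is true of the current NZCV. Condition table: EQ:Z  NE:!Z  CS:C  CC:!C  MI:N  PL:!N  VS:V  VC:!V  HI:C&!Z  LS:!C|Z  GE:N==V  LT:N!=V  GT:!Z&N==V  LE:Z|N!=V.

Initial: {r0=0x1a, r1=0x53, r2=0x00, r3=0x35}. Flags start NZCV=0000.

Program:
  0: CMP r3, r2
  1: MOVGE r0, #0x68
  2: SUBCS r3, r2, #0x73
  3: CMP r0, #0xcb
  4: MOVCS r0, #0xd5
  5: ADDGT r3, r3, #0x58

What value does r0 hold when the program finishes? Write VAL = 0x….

VAL = 0x68

0: ✓ CMP  NZCV=0010
1: ✓ MOVGE  r0←0x68
2: ✓ SUBCS  r3←0x8d
3: ✓ CMP  NZCV=1001
4: · MOVCS
5: ✓ ADDGT  r3←0xe5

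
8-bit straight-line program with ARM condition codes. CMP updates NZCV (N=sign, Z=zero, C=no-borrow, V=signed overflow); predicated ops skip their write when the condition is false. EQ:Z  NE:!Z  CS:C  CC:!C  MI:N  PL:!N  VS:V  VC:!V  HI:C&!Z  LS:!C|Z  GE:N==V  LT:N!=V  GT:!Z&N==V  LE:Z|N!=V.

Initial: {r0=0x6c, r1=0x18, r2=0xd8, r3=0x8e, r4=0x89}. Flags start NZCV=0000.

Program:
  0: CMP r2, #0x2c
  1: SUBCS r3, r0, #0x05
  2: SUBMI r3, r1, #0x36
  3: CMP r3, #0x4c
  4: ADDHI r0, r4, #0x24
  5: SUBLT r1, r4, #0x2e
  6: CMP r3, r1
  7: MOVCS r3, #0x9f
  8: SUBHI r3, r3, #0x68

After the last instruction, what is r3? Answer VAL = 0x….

0: ✓ CMP  NZCV=1010
1: ✓ SUBCS  r3←0x67
2: ✓ SUBMI  r3←0xe2
3: ✓ CMP  NZCV=1010
4: ✓ ADDHI  r0←0xad
5: ✓ SUBLT  r1←0x5b
6: ✓ CMP  NZCV=1010
7: ✓ MOVCS  r3←0x9f
8: ✓ SUBHI  r3←0x37

VAL = 0x37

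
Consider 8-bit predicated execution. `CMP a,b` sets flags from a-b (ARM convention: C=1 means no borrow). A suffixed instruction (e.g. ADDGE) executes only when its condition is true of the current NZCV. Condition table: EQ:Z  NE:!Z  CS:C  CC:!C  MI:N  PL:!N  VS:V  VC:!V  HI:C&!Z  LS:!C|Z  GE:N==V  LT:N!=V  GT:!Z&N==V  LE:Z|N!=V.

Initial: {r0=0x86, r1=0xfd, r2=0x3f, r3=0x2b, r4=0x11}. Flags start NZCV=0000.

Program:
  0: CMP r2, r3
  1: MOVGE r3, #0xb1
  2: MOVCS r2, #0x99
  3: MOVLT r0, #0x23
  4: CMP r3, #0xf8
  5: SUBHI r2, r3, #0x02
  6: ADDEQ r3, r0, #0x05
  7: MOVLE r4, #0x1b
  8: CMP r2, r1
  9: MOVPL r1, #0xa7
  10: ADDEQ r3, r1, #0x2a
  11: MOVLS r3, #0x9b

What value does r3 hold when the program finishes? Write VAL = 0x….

0: ✓ CMP  NZCV=0010
1: ✓ MOVGE  r3←0xb1
2: ✓ MOVCS  r2←0x99
3: · MOVLT
4: ✓ CMP  NZCV=1000
5: · SUBHI
6: · ADDEQ
7: ✓ MOVLE  r4←0x1b
8: ✓ CMP  NZCV=1000
9: · MOVPL
10: · ADDEQ
11: ✓ MOVLS  r3←0x9b

VAL = 0x9b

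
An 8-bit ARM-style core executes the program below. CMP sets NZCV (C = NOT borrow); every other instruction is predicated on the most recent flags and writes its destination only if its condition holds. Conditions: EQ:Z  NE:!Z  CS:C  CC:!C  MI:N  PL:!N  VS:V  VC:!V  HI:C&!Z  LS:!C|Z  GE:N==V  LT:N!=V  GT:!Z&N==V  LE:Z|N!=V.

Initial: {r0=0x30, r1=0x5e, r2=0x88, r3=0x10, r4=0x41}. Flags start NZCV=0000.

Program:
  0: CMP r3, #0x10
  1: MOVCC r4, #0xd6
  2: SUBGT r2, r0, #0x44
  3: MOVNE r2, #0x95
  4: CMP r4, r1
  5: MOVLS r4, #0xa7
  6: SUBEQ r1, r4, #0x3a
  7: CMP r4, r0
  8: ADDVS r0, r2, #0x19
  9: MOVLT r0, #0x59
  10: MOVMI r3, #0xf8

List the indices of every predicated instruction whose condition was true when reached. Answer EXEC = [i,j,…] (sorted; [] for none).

EXEC = [5,8,9]

[0] flags=0110 → (cmp)
[1] flags=0110 CC?F → skip
[2] flags=0110 GT?F → skip
[3] flags=0110 NE?F → skip
[4] flags=1000 → (cmp)
[5] flags=1000 LS?T → r4=0xa7
[6] flags=1000 EQ?F → skip
[7] flags=0011 → (cmp)
[8] flags=0011 VS?T → r0=0xa1
[9] flags=0011 LT?T → r0=0x59
[10] flags=0011 MI?F → skip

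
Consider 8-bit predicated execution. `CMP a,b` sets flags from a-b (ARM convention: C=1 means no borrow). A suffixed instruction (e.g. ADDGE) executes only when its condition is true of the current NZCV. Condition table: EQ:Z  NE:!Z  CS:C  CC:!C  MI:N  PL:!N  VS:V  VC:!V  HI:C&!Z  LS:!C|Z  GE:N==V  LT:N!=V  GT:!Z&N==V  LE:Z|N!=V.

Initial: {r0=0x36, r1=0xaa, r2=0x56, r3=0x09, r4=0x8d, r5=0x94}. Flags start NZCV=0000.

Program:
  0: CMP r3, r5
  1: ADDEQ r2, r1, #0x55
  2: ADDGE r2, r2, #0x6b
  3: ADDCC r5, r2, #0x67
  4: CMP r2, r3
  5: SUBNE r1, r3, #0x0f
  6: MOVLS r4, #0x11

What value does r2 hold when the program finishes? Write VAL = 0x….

0: ✓ CMP  NZCV=0000
1: · ADDEQ
2: ✓ ADDGE  r2←0xc1
3: ✓ ADDCC  r5←0x28
4: ✓ CMP  NZCV=1010
5: ✓ SUBNE  r1←0xfa
6: · MOVLS

VAL = 0xc1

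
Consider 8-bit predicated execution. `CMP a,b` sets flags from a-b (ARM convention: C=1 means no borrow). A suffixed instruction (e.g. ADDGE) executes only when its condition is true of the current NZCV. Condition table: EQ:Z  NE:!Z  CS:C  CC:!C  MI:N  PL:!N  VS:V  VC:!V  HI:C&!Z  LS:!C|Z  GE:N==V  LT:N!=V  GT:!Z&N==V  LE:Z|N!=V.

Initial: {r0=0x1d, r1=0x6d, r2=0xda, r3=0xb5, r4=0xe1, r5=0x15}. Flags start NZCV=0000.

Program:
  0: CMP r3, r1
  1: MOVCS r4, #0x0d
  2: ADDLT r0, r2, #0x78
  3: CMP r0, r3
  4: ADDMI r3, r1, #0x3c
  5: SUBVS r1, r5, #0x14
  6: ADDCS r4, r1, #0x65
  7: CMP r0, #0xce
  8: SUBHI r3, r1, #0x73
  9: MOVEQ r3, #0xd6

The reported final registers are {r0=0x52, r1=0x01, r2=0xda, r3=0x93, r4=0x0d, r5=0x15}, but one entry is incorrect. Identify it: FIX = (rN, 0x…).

FIX = (r3, 0xa9)

[0] flags=0011 → (cmp)
[1] flags=0011 CS?T → r4=0x0d
[2] flags=0011 LT?T → r0=0x52
[3] flags=1001 → (cmp)
[4] flags=1001 MI?T → r3=0xa9
[5] flags=1001 VS?T → r1=0x01
[6] flags=1001 CS?F → skip
[7] flags=1001 → (cmp)
[8] flags=1001 HI?F → skip
[9] flags=1001 EQ?F → skip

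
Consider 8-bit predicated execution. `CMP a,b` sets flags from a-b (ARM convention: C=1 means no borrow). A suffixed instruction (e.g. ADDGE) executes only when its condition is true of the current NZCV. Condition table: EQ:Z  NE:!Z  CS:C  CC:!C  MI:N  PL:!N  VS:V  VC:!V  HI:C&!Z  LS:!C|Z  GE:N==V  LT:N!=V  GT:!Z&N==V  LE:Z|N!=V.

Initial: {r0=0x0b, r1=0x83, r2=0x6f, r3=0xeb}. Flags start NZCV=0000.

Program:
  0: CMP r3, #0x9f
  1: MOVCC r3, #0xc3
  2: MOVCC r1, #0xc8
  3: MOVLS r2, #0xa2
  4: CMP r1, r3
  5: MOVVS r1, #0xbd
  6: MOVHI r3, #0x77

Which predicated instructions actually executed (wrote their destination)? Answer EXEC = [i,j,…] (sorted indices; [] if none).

0: ✓ CMP  NZCV=0010
1: · MOVCC
2: · MOVCC
3: · MOVLS
4: ✓ CMP  NZCV=1000
5: · MOVVS
6: · MOVHI

EXEC = []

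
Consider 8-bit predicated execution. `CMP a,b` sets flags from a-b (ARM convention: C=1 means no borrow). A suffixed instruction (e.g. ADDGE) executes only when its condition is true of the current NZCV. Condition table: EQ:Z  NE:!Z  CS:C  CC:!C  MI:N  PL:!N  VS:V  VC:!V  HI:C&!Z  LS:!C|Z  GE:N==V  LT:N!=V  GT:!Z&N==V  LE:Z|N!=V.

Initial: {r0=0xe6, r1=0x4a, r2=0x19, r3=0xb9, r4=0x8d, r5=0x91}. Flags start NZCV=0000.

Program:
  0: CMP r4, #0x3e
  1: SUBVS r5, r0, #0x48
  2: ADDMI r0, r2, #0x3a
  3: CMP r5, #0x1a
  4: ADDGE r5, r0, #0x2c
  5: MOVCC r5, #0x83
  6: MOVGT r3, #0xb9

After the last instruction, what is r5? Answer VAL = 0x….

VAL = 0x9e

0: ✓ CMP  NZCV=0011
1: ✓ SUBVS  r5←0x9e
2: · ADDMI
3: ✓ CMP  NZCV=1010
4: · ADDGE
5: · MOVCC
6: · MOVGT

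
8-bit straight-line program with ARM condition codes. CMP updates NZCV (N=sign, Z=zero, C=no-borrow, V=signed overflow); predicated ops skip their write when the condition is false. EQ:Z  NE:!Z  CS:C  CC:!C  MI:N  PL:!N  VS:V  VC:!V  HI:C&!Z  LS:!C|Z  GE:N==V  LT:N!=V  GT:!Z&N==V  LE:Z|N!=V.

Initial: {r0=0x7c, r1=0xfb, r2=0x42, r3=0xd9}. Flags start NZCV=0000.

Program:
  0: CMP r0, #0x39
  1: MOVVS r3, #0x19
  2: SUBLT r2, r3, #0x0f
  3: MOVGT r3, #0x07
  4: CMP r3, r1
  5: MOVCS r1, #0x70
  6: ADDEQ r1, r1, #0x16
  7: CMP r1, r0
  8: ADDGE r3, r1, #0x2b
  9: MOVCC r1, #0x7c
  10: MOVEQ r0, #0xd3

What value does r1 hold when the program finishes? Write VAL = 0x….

0: ✓ CMP  NZCV=0010
1: · MOVVS
2: · SUBLT
3: ✓ MOVGT  r3←0x07
4: ✓ CMP  NZCV=0000
5: · MOVCS
6: · ADDEQ
7: ✓ CMP  NZCV=0011
8: · ADDGE
9: · MOVCC
10: · MOVEQ

VAL = 0xfb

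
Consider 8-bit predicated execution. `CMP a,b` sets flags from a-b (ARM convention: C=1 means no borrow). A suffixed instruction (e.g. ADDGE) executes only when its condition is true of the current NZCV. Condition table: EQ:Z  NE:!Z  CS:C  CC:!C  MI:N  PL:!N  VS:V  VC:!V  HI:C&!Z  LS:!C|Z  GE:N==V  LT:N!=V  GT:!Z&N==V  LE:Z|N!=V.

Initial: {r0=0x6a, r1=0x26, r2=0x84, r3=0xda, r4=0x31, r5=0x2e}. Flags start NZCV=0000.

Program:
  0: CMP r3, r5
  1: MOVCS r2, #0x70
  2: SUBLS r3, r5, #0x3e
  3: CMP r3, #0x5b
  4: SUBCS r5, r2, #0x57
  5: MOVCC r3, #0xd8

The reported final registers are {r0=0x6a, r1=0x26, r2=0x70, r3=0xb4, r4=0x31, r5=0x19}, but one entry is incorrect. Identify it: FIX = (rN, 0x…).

FIX = (r3, 0xda)

0: ✓ CMP  NZCV=1010
1: ✓ MOVCS  r2←0x70
2: · SUBLS
3: ✓ CMP  NZCV=0011
4: ✓ SUBCS  r5←0x19
5: · MOVCC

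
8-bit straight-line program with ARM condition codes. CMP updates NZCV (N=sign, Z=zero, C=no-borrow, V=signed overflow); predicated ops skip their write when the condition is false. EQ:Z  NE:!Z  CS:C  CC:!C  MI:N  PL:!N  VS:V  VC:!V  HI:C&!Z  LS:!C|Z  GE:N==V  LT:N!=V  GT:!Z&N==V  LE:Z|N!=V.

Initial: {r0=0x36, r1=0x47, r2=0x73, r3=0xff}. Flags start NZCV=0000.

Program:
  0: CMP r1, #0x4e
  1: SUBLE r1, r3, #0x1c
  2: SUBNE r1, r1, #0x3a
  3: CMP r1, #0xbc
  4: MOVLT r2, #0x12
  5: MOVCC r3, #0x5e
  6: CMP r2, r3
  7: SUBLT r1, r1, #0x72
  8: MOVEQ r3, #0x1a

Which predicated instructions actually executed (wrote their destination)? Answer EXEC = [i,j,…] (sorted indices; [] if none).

EXEC = [1,2,4,5,7]

[0] flags=1000 → (cmp)
[1] flags=1000 LE?T → r1=0xe3
[2] flags=1000 NE?T → r1=0xa9
[3] flags=1000 → (cmp)
[4] flags=1000 LT?T → r2=0x12
[5] flags=1000 CC?T → r3=0x5e
[6] flags=1000 → (cmp)
[7] flags=1000 LT?T → r1=0x37
[8] flags=1000 EQ?F → skip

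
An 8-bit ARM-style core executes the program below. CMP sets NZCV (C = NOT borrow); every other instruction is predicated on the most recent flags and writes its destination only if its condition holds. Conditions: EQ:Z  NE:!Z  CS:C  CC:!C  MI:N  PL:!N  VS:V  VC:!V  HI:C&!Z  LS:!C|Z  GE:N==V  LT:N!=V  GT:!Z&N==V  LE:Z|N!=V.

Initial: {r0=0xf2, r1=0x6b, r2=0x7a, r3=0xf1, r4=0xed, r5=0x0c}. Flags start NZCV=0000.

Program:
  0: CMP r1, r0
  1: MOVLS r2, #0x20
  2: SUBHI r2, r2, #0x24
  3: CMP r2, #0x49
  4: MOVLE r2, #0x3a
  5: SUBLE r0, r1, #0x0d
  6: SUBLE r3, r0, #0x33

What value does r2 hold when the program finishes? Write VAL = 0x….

VAL = 0x3a

[0] flags=0000 → (cmp)
[1] flags=0000 LS?T → r2=0x20
[2] flags=0000 HI?F → skip
[3] flags=1000 → (cmp)
[4] flags=1000 LE?T → r2=0x3a
[5] flags=1000 LE?T → r0=0x5e
[6] flags=1000 LE?T → r3=0x2b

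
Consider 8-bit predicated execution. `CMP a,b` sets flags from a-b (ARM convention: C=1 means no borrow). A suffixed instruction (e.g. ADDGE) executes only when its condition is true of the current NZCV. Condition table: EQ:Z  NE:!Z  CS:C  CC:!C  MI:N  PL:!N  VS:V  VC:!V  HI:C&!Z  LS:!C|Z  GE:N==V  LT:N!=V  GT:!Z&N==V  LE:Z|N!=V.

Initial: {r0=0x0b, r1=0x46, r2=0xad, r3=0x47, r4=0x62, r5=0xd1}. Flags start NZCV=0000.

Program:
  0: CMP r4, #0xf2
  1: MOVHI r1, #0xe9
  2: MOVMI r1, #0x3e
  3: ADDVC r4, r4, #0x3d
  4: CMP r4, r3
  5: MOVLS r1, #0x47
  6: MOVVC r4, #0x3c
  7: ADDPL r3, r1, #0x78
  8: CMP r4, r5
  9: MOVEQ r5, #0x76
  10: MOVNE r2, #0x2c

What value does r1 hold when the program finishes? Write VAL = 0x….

[0] flags=0000 → (cmp)
[1] flags=0000 HI?F → skip
[2] flags=0000 MI?F → skip
[3] flags=0000 VC?T → r4=0x9f
[4] flags=0011 → (cmp)
[5] flags=0011 LS?F → skip
[6] flags=0011 VC?F → skip
[7] flags=0011 PL?T → r3=0xbe
[8] flags=1000 → (cmp)
[9] flags=1000 EQ?F → skip
[10] flags=1000 NE?T → r2=0x2c

VAL = 0x46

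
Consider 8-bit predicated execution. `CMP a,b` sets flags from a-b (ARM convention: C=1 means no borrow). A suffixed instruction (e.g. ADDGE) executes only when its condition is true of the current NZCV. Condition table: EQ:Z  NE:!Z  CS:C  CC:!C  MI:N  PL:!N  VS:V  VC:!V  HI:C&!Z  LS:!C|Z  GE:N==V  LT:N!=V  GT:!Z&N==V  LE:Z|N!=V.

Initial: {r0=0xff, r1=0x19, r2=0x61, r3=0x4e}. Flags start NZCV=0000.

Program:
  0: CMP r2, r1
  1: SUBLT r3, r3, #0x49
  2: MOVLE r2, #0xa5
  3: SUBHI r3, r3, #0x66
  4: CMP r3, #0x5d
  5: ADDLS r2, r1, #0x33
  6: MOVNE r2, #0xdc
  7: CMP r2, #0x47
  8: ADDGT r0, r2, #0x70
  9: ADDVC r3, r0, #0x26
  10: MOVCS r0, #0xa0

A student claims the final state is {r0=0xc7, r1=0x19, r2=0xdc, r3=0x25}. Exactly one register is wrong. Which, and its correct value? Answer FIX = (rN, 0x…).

[0] flags=0010 → (cmp)
[1] flags=0010 LT?F → skip
[2] flags=0010 LE?F → skip
[3] flags=0010 HI?T → r3=0xe8
[4] flags=1010 → (cmp)
[5] flags=1010 LS?F → skip
[6] flags=1010 NE?T → r2=0xdc
[7] flags=1010 → (cmp)
[8] flags=1010 GT?F → skip
[9] flags=1010 VC?T → r3=0x25
[10] flags=1010 CS?T → r0=0xa0

FIX = (r0, 0xa0)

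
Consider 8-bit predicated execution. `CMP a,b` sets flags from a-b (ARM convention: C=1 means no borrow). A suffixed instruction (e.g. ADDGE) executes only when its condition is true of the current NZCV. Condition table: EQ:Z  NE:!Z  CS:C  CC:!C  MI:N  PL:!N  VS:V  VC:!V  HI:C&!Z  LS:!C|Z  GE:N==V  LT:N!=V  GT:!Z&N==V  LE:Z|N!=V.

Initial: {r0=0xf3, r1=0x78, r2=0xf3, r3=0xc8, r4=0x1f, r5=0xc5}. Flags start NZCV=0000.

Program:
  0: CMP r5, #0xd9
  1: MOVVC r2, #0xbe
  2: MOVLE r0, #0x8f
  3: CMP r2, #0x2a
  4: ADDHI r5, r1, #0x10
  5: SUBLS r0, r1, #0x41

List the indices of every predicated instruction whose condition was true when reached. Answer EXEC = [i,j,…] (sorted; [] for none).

0: ✓ CMP  NZCV=1000
1: ✓ MOVVC  r2←0xbe
2: ✓ MOVLE  r0←0x8f
3: ✓ CMP  NZCV=1010
4: ✓ ADDHI  r5←0x88
5: · SUBLS

EXEC = [1,2,4]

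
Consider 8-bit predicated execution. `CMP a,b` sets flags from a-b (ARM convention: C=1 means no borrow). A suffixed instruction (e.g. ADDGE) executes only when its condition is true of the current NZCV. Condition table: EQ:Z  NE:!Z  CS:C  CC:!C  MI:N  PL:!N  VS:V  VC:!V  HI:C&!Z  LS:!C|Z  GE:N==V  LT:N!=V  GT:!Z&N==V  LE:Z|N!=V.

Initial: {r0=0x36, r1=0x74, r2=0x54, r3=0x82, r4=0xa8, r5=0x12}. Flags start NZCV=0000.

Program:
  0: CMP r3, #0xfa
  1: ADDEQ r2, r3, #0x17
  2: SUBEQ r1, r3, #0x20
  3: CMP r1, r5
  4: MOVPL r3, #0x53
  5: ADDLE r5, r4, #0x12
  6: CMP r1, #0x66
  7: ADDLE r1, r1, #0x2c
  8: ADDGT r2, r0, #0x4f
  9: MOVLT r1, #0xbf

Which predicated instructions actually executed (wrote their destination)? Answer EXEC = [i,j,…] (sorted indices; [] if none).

EXEC = [4,8]

[0] flags=1000 → (cmp)
[1] flags=1000 EQ?F → skip
[2] flags=1000 EQ?F → skip
[3] flags=0010 → (cmp)
[4] flags=0010 PL?T → r3=0x53
[5] flags=0010 LE?F → skip
[6] flags=0010 → (cmp)
[7] flags=0010 LE?F → skip
[8] flags=0010 GT?T → r2=0x85
[9] flags=0010 LT?F → skip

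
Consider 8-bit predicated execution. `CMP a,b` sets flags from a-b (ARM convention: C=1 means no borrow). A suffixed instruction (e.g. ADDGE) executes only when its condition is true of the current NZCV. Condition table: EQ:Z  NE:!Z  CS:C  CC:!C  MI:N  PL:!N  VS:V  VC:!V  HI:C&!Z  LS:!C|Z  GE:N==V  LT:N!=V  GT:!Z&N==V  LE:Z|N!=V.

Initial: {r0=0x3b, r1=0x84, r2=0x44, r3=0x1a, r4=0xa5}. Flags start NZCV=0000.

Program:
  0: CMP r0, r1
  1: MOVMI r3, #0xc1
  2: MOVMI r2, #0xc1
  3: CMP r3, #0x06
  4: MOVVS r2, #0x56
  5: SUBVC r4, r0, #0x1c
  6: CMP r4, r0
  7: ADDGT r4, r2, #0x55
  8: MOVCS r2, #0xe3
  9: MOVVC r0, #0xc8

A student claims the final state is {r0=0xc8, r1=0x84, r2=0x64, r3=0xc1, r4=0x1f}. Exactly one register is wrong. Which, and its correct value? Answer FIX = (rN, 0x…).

FIX = (r2, 0xc1)

[0] flags=1001 → (cmp)
[1] flags=1001 MI?T → r3=0xc1
[2] flags=1001 MI?T → r2=0xc1
[3] flags=1010 → (cmp)
[4] flags=1010 VS?F → skip
[5] flags=1010 VC?T → r4=0x1f
[6] flags=1000 → (cmp)
[7] flags=1000 GT?F → skip
[8] flags=1000 CS?F → skip
[9] flags=1000 VC?T → r0=0xc8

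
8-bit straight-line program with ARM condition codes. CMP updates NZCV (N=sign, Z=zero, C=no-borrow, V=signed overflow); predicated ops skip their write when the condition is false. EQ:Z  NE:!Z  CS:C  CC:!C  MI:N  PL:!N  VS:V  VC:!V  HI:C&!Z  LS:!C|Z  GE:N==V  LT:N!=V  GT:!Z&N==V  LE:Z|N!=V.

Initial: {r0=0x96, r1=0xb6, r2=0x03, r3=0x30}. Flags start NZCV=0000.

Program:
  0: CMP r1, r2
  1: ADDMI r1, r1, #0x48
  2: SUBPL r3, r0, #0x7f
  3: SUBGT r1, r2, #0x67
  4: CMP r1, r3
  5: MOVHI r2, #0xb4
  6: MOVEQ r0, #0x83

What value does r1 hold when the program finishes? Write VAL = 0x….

0: ✓ CMP  NZCV=1010
1: ✓ ADDMI  r1←0xfe
2: · SUBPL
3: · SUBGT
4: ✓ CMP  NZCV=1010
5: ✓ MOVHI  r2←0xb4
6: · MOVEQ

VAL = 0xfe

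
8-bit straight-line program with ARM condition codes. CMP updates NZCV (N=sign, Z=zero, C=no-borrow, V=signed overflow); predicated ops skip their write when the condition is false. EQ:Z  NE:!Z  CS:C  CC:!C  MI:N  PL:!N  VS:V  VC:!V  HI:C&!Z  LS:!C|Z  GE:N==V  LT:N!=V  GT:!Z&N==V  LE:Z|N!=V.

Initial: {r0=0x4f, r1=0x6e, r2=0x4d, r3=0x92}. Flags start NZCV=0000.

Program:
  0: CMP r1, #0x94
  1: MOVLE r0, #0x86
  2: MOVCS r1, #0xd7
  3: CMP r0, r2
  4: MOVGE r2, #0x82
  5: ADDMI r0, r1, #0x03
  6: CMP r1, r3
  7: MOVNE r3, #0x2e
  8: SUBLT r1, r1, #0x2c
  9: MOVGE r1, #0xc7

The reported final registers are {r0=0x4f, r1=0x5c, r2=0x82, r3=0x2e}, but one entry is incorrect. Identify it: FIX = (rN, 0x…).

FIX = (r1, 0xc7)

0: ✓ CMP  NZCV=1001
1: · MOVLE
2: · MOVCS
3: ✓ CMP  NZCV=0010
4: ✓ MOVGE  r2←0x82
5: · ADDMI
6: ✓ CMP  NZCV=1001
7: ✓ MOVNE  r3←0x2e
8: · SUBLT
9: ✓ MOVGE  r1←0xc7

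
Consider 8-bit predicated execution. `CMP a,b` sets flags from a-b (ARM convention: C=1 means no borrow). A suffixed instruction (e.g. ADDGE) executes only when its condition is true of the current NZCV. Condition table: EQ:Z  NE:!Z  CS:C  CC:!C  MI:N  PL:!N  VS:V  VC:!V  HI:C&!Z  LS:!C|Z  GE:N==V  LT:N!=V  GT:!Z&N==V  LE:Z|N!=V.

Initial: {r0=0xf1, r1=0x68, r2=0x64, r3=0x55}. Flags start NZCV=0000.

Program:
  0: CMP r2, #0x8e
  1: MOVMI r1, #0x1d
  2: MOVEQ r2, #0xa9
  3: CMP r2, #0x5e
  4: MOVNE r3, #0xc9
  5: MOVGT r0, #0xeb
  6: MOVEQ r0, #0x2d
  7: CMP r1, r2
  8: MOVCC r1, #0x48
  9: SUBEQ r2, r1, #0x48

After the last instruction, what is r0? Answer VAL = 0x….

[0] flags=1001 → (cmp)
[1] flags=1001 MI?T → r1=0x1d
[2] flags=1001 EQ?F → skip
[3] flags=0010 → (cmp)
[4] flags=0010 NE?T → r3=0xc9
[5] flags=0010 GT?T → r0=0xeb
[6] flags=0010 EQ?F → skip
[7] flags=1000 → (cmp)
[8] flags=1000 CC?T → r1=0x48
[9] flags=1000 EQ?F → skip

VAL = 0xeb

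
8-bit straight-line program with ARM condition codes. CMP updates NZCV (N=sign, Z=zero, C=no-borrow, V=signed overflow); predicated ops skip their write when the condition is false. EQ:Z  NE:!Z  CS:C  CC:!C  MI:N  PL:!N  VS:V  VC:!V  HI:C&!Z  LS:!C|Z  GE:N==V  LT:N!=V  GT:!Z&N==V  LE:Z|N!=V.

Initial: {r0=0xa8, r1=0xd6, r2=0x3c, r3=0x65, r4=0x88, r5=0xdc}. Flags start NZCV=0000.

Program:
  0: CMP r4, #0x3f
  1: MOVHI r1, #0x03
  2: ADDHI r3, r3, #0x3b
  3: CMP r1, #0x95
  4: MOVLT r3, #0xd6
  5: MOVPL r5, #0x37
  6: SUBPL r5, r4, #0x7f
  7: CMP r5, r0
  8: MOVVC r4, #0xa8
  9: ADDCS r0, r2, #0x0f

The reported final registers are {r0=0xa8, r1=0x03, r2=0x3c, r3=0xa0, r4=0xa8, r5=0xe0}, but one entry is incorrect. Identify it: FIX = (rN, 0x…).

[0] flags=0011 → (cmp)
[1] flags=0011 HI?T → r1=0x03
[2] flags=0011 HI?T → r3=0xa0
[3] flags=0000 → (cmp)
[4] flags=0000 LT?F → skip
[5] flags=0000 PL?T → r5=0x37
[6] flags=0000 PL?T → r5=0x09
[7] flags=0000 → (cmp)
[8] flags=0000 VC?T → r4=0xa8
[9] flags=0000 CS?F → skip

FIX = (r5, 0x09)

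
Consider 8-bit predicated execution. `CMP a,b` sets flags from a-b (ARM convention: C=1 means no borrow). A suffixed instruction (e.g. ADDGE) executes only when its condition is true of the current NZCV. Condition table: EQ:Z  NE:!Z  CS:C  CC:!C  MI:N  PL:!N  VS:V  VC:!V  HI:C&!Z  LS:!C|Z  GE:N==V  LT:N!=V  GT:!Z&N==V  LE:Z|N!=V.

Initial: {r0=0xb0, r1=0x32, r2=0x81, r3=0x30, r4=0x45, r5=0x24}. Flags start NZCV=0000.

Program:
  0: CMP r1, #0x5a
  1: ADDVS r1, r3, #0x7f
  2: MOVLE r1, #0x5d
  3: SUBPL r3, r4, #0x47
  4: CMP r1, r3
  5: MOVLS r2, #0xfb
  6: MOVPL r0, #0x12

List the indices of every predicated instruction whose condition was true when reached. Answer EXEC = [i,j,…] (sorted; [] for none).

EXEC = [2,6]

0: ✓ CMP  NZCV=1000
1: · ADDVS
2: ✓ MOVLE  r1←0x5d
3: · SUBPL
4: ✓ CMP  NZCV=0010
5: · MOVLS
6: ✓ MOVPL  r0←0x12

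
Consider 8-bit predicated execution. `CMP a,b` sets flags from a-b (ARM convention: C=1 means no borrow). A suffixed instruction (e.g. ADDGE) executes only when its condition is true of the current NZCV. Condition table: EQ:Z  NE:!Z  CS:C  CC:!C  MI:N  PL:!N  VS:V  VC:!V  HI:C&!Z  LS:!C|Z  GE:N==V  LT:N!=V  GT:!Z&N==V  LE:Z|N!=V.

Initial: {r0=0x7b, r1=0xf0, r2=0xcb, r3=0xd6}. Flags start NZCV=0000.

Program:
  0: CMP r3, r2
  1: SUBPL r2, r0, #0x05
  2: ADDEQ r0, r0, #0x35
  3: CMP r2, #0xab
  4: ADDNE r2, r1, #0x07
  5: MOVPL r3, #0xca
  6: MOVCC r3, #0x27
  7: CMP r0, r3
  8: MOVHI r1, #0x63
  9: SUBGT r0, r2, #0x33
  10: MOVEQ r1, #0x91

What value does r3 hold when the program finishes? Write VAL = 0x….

VAL = 0x27

[0] flags=0010 → (cmp)
[1] flags=0010 PL?T → r2=0x76
[2] flags=0010 EQ?F → skip
[3] flags=1001 → (cmp)
[4] flags=1001 NE?T → r2=0xf7
[5] flags=1001 PL?F → skip
[6] flags=1001 CC?T → r3=0x27
[7] flags=0010 → (cmp)
[8] flags=0010 HI?T → r1=0x63
[9] flags=0010 GT?T → r0=0xc4
[10] flags=0010 EQ?F → skip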